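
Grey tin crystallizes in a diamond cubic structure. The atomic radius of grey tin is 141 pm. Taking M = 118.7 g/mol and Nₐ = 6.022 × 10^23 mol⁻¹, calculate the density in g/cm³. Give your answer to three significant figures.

In a diamond cubic lattice, nearest neighbors lie along the body diagonal with √3·a = 8r, giving a = 651.3 pm = 6.513 × 10^-8 cm.
With Z = 8, ρ = Z·M/(N_A·a³) = 8 × 118.7 / (6.022 × 10²³ × 2.762 × 10^-22) = 5.709 g/cm³.

5.71 g/cm³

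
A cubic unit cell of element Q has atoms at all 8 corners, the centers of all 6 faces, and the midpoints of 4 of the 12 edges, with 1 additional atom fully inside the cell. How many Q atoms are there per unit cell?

Corner atoms are shared by 8 cells (1/8 each), face atoms by 2 (1/2 each), edge atoms by 4 (1/4 each), interior atoms are unshared.
Net atoms = 8 × 1/8 + 6 × 1/2 + 4 × 1/4 + 1 = 1 + 3 + 1 + 1 = 6.

6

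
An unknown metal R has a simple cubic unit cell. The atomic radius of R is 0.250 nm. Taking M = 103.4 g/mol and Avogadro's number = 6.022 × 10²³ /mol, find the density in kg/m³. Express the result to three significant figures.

In a simple cubic lattice, atoms touch along the cell edge, so a = 2r, giving a = 0.5000 nm = 5.000 × 10^-8 cm.
With Z = 1, ρ = Z·M/(N_A·a³) = 1 × 103.4 / (6.022 × 10²³ × 1.250 × 10^-22) = 1.374 g/cm³ = 1370 kg/m³.

1370 kg/m³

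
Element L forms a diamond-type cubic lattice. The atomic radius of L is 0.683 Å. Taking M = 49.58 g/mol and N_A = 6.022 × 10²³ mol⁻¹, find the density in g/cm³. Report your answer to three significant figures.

21.0 g/cm³

In a diamond cubic lattice, nearest neighbors lie along the body diagonal with √3·a = 8r, giving a = 3.155 Å = 3.155 × 10^-8 cm.
With Z = 8, ρ = Z·M/(N_A·a³) = 8 × 49.58 / (6.022 × 10²³ × 3.139 × 10^-23) = 20.98 g/cm³.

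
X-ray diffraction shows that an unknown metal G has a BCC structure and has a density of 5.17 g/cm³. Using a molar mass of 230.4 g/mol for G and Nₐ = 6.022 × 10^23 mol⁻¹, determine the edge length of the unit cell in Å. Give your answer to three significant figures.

5.29 Å

With Z = 2 atoms per BCC cell, a³ = Z·M/(N_A·ρ) = 2 × 230.4 / (6.022 × 10²³ × 5.170 g/cm³) = 1.480 × 10^-22 cm³.
a = (1.480 × 10^-22)^(1/3) = 5.290 × 10^-8 cm = 5.29 Å.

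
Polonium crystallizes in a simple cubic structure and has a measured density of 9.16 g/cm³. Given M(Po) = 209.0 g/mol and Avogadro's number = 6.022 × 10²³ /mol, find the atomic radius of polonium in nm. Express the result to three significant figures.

0.168 nm

For a simple cubic cell (Z = 1), a³ = Z·M/(N_A·ρ) = 1 × 209.0 / (6.022 × 10²³ × 9.160) = 3.789 × 10^-23 cm³, so a = 3.359 × 10^-8 cm = 0.3359 nm.
Atoms touch along the cell edge, so a = 2r, so r = 0.5000 × a = 0.168 nm.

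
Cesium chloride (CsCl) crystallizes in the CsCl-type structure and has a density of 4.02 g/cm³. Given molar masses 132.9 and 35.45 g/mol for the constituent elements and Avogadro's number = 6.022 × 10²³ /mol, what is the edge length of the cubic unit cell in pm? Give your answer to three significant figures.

M(CsCl) = 168.35 g/mol; Z = 1 formula unit per cell.
a³ = Z·M/(N_A·ρ) = 1 × 168.35 / (6.022 × 10²³ × 4.02) = 6.954 × 10^-23 cm³, so a = 4.112 × 10^-8 cm = 411 pm.

411 pm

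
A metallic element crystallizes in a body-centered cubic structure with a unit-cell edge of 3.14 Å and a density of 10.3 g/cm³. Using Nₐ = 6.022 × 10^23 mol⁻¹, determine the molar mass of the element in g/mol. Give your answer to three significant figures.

A BCC cell has Z = 2 atoms; a = 3.140 × 10^-8 cm.
M = ρ·N_A·a³/Z = 10.3 × 6.022 × 10²³ × 3.096 × 10^-23 / 2 = 96.0 g/mol.

96.0 g/mol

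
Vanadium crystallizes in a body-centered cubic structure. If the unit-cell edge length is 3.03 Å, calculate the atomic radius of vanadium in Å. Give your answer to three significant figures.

1.31 Å

In a BCC lattice, atoms touch along the body diagonal, so √3·a = 4r.
r = √3·a/4 = 1.7321 × 3.03 / 4 = 1.31 Å.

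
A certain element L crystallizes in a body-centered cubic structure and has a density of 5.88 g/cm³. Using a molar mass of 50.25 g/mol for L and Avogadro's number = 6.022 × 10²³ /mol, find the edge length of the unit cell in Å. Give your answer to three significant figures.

3.05 Å

With Z = 2 atoms per BCC cell, a³ = Z·M/(N_A·ρ) = 2 × 50.25 / (6.022 × 10²³ × 5.880 g/cm³) = 2.838 × 10^-23 cm³.
a = (2.838 × 10^-23)^(1/3) = 3.050 × 10^-8 cm = 3.05 Å.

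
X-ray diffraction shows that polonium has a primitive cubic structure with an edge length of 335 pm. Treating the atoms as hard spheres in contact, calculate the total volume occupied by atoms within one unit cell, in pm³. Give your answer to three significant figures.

In a simple cubic lattice atoms touch along the cell edge, so a = 2r, so r = 0.5000a = 167.5 pm.
V_atoms = Z × (4/3)πr³ = 1 × (4/3)π × (167.5)³ = 1.97 × 10^7 pm³.

1.97 × 10^7 pm³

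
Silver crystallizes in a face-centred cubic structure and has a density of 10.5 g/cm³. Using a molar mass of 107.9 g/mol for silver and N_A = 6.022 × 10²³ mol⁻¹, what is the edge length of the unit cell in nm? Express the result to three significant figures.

0.409 nm

With Z = 4 atoms per FCC cell, a³ = Z·M/(N_A·ρ) = 4 × 107.9 / (6.022 × 10²³ × 10.50 g/cm³) = 6.826 × 10^-23 cm³.
a = (6.826 × 10^-23)^(1/3) = 4.087 × 10^-8 cm = 0.409 nm.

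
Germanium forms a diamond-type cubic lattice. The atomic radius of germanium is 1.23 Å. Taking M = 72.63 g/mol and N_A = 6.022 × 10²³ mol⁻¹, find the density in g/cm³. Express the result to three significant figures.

5.26 g/cm³

In a diamond cubic lattice, nearest neighbors lie along the body diagonal with √3·a = 8r, giving a = 5.681 Å = 5.681 × 10^-8 cm.
With Z = 8, ρ = Z·M/(N_A·a³) = 8 × 72.63 / (6.022 × 10²³ × 1.834 × 10^-22) = 5.262 g/cm³.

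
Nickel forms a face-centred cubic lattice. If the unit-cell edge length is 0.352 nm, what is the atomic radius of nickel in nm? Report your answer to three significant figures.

In an FCC lattice, atoms touch along the face diagonal, so √2·a = 4r.
r = √2·a/4 = 1.4142 × 0.352 / 4 = 0.124 nm.

0.124 nm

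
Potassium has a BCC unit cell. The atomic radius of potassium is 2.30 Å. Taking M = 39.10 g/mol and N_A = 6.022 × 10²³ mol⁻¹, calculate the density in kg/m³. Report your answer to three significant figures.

867 kg/m³

In a BCC lattice, atoms touch along the body diagonal, so √3·a = 4r, giving a = 5.312 Å = 5.312 × 10^-8 cm.
With Z = 2, ρ = Z·M/(N_A·a³) = 2 × 39.10 / (6.022 × 10²³ × 1.499 × 10^-22) = 0.8665 g/cm³ = 867 kg/m³.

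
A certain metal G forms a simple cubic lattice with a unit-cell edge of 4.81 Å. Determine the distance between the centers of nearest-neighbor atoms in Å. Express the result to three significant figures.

4.81 Å

In a simple cubic structure, atoms touch along the cell edge, so a = 2r; the nearest-neighbor distance equals 2r = 1.000·a.
d = 1.000 × 4.81 = 4.81 Å.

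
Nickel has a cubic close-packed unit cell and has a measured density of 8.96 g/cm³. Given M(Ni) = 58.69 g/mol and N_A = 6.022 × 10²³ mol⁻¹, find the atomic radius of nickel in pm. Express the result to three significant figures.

For an FCC cell (Z = 4), a³ = Z·M/(N_A·ρ) = 4 × 58.69 / (6.022 × 10²³ × 8.960) = 4.351 × 10^-23 cm³, so a = 3.517 × 10^-8 cm = 351.7 pm.
Atoms touch along the face diagonal, so √2·a = 4r, so r = 0.3536 × a = 124 pm.

124 pm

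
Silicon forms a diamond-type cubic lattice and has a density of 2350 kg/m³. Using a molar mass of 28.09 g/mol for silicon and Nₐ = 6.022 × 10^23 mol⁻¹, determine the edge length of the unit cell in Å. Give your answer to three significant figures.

With Z = 8 atoms per diamond cubic cell, a³ = Z·M/(N_A·ρ) = 8 × 28.09 / (6.022 × 10²³ × 2.350 g/cm³) = 1.588 × 10^-22 cm³.
a = (1.588 × 10^-22)^(1/3) = 5.415 × 10^-8 cm = 5.42 Å.

5.42 Å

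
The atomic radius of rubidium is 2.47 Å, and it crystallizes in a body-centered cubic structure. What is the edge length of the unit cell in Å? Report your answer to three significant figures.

In a BCC lattice, atoms touch along the body diagonal, so √3·a = 4r.
a = 4r/√3 = 4 × 2.47 / 1.7321 = 5.70 Å.

5.70 Å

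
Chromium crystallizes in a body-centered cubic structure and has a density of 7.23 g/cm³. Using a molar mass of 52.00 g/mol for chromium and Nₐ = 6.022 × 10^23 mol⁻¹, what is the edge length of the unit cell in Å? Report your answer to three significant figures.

With Z = 2 atoms per BCC cell, a³ = Z·M/(N_A·ρ) = 2 × 52.00 / (6.022 × 10²³ × 7.230 g/cm³) = 2.389 × 10^-23 cm³.
a = (2.389 × 10^-23)^(1/3) = 2.880 × 10^-8 cm = 2.88 Å.

2.88 Å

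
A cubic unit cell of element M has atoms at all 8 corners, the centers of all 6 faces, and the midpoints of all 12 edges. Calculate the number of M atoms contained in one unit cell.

Corner atoms are shared by 8 cells (1/8 each), face atoms by 2 (1/2 each), edge atoms by 4 (1/4 each).
Net atoms = 8 × 1/8 + 6 × 1/2 + 12 × 1/4 = 1 + 3 + 3 = 7.

7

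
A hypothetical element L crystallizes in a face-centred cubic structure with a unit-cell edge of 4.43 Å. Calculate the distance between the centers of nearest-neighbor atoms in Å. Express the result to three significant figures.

In an FCC structure, atoms touch along the face diagonal, so √2·a = 4r; the nearest-neighbor distance equals 2r = 0.7071·a.
d = 0.7071 × 4.43 = 3.13 Å.

3.13 Å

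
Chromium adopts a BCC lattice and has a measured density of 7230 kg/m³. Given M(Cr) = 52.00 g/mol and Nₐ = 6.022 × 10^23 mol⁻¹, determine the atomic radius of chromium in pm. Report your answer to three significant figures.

125 pm

For a BCC cell (Z = 2), a³ = Z·M/(N_A·ρ) = 2 × 52.00 / (6.022 × 10²³ × 7.230) = 2.389 × 10^-23 cm³, so a = 2.880 × 10^-8 cm = 288.0 pm.
Atoms touch along the body diagonal, so √3·a = 4r, so r = 0.4330 × a = 125 pm.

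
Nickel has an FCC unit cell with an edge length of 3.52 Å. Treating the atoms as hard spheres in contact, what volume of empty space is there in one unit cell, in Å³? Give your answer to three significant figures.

11.3 Å³

In an FCC lattice atoms touch along the face diagonal, so √2·a = 4r, so r = 0.3536a = 1.245 Å.
V_cell = a³ = 43.61 Å³; V_atoms = 4 × (4/3)πr³ = 32.30 Å³.
Empty space = 43.61 − 32.30 = 11.3 Å³.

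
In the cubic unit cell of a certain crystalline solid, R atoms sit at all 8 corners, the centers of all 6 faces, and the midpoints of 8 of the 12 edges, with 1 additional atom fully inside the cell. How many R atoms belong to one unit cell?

Corner atoms are shared by 8 cells (1/8 each), face atoms by 2 (1/2 each), edge atoms by 4 (1/4 each), interior atoms are unshared.
Net atoms = 8 × 1/8 + 6 × 1/2 + 8 × 1/4 + 1 = 1 + 3 + 2 + 1 = 7.

7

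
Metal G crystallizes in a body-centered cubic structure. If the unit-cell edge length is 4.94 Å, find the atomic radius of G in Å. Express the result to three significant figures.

2.14 Å

In a BCC lattice, atoms touch along the body diagonal, so √3·a = 4r.
r = √3·a/4 = 1.7321 × 4.94 / 4 = 2.14 Å.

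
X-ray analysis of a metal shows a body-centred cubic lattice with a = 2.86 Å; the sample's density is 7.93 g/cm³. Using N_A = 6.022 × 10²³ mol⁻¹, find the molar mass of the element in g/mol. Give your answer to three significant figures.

55.9 g/mol

A BCC cell has Z = 2 atoms; a = 2.860 × 10^-8 cm.
M = ρ·N_A·a³/Z = 7.93 × 6.022 × 10²³ × 2.339 × 10^-23 / 2 = 55.9 g/mol.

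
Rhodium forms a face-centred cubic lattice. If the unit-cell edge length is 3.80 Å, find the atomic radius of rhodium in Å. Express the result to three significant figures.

In an FCC lattice, atoms touch along the face diagonal, so √2·a = 4r.
r = √2·a/4 = 1.4142 × 3.80 / 4 = 1.34 Å.

1.34 Å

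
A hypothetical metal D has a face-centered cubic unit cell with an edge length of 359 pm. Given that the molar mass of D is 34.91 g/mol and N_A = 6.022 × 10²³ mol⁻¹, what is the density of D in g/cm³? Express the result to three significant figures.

An FCC unit cell contains Z = 4 atoms.
Cell volume: a³ = (359 pm)³ = (3.590 × 10^-8 cm)³ = 4.627 × 10^-23 cm³.
ρ = Z·M/(N_A·a³) = 4 × 34.91 / (6.022 × 10²³ × 4.627 × 10^-23) = 5.012 g/cm³.

5.01 g/cm³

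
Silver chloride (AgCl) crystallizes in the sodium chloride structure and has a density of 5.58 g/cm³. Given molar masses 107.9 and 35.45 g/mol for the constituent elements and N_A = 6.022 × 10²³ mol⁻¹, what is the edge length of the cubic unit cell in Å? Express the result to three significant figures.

5.55 Å

M(AgCl) = 143.35 g/mol; Z = 4 formula units per cell.
a³ = Z·M/(N_A·ρ) = 4 × 143.35 / (6.022 × 10²³ × 5.58) = 1.706 × 10^-22 cm³, so a = 5.547 × 10^-8 cm = 5.55 Å.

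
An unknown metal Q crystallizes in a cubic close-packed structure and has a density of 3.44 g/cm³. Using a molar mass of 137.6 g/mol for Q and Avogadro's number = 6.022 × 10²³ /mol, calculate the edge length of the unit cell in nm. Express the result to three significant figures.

With Z = 4 atoms per FCC cell, a³ = Z·M/(N_A·ρ) = 4 × 137.6 / (6.022 × 10²³ × 3.440 g/cm³) = 2.657 × 10^-22 cm³.
a = (2.657 × 10^-22)^(1/3) = 6.429 × 10^-8 cm = 0.643 nm.

0.643 nm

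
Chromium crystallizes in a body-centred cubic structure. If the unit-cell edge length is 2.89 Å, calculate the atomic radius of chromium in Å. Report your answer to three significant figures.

1.25 Å

In a BCC lattice, atoms touch along the body diagonal, so √3·a = 4r.
r = √3·a/4 = 1.7321 × 2.89 / 4 = 1.25 Å.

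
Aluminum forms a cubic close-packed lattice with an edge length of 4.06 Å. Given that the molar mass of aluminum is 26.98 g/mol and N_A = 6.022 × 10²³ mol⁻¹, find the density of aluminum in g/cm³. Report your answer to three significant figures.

2.68 g/cm³

An FCC unit cell contains Z = 4 atoms.
Cell volume: a³ = (4.06 Å)³ = (4.060 × 10^-8 cm)³ = 6.692 × 10^-23 cm³.
ρ = Z·M/(N_A·a³) = 4 × 26.98 / (6.022 × 10²³ × 6.692 × 10^-23) = 2.678 g/cm³.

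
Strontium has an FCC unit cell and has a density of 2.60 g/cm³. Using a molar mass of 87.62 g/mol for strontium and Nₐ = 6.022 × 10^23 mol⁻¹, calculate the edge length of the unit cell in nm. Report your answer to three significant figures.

0.607 nm

With Z = 4 atoms per FCC cell, a³ = Z·M/(N_A·ρ) = 4 × 87.62 / (6.022 × 10²³ × 2.600 g/cm³) = 2.238 × 10^-22 cm³.
a = (2.238 × 10^-22)^(1/3) = 6.072 × 10^-8 cm = 0.607 nm.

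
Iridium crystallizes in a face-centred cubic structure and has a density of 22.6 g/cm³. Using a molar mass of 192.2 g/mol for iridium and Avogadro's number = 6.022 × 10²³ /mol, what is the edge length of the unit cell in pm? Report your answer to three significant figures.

With Z = 4 atoms per FCC cell, a³ = Z·M/(N_A·ρ) = 4 × 192.2 / (6.022 × 10²³ × 22.60 g/cm³) = 5.649 × 10^-23 cm³.
a = (5.649 × 10^-23)^(1/3) = 3.837 × 10^-8 cm = 384 pm.

384 pm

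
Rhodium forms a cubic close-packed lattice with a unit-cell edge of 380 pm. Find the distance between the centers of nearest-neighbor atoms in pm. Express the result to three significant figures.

269 pm

In an FCC structure, atoms touch along the face diagonal, so √2·a = 4r; the nearest-neighbor distance equals 2r = 0.7071·a.
d = 0.7071 × 380 = 269 pm.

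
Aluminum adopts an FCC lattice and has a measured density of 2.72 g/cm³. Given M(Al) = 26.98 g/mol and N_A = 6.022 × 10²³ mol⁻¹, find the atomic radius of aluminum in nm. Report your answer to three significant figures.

For an FCC cell (Z = 4), a³ = Z·M/(N_A·ρ) = 4 × 26.98 / (6.022 × 10²³ × 2.720) = 6.589 × 10^-23 cm³, so a = 4.039 × 10^-8 cm = 0.4039 nm.
Atoms touch along the face diagonal, so √2·a = 4r, so r = 0.3536 × a = 0.143 nm.

0.143 nm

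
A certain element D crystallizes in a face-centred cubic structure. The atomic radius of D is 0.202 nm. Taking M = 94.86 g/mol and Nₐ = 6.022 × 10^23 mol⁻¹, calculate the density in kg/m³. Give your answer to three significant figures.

In an FCC lattice, atoms touch along the face diagonal, so √2·a = 4r, giving a = 0.5713 nm = 5.713 × 10^-8 cm.
With Z = 4, ρ = Z·M/(N_A·a³) = 4 × 94.86 / (6.022 × 10²³ × 1.865 × 10^-22) = 3.378 g/cm³ = 3380 kg/m³.

3380 kg/m³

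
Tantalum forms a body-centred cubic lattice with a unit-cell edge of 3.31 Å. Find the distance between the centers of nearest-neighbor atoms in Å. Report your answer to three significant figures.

2.87 Å

In a BCC structure, atoms touch along the body diagonal, so √3·a = 4r; the nearest-neighbor distance equals 2r = 0.8660·a.
d = 0.8660 × 3.31 = 2.87 Å.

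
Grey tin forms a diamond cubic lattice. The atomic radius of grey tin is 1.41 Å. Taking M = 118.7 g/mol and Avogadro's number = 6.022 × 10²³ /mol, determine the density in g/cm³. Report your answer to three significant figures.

5.71 g/cm³

In a diamond cubic lattice, nearest neighbors lie along the body diagonal with √3·a = 8r, giving a = 6.513 Å = 6.513 × 10^-8 cm.
With Z = 8, ρ = Z·M/(N_A·a³) = 8 × 118.7 / (6.022 × 10²³ × 2.762 × 10^-22) = 5.709 g/cm³.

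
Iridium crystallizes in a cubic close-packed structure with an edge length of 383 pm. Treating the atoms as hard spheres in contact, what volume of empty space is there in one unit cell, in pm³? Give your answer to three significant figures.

In an FCC lattice atoms touch along the face diagonal, so √2·a = 4r, so r = 0.3536a = 135.4 pm.
V_cell = a³ = 5.618 × 10^7 pm³; V_atoms = 4 × (4/3)πr³ = 4.160 × 10^7 pm³.
Empty space = 5.618 × 10^7 − 4.160 × 10^7 = 1.46 × 10^7 pm³.

1.46 × 10^7 pm³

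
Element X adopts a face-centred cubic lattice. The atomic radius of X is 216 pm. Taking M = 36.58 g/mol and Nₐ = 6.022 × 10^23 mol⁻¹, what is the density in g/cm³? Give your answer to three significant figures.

In an FCC lattice, atoms touch along the face diagonal, so √2·a = 4r, giving a = 610.9 pm = 6.109 × 10^-8 cm.
With Z = 4, ρ = Z·M/(N_A·a³) = 4 × 36.58 / (6.022 × 10²³ × 2.280 × 10^-22) = 1.066 g/cm³.

1.07 g/cm³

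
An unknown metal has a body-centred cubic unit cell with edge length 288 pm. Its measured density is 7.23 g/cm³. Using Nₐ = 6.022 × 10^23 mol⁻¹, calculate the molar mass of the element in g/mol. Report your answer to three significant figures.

52.0 g/mol

A BCC cell has Z = 2 atoms; a = 2.880 × 10^-8 cm.
M = ρ·N_A·a³/Z = 7.23 × 6.022 × 10²³ × 2.389 × 10^-23 / 2 = 52.0 g/mol.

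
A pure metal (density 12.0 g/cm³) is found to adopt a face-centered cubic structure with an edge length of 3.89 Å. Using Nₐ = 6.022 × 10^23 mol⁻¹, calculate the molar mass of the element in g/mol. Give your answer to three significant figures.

106 g/mol

An FCC cell has Z = 4 atoms; a = 3.890 × 10^-8 cm.
M = ρ·N_A·a³/Z = 12.0 × 6.022 × 10²³ × 5.886 × 10^-23 / 4 = 106 g/mol.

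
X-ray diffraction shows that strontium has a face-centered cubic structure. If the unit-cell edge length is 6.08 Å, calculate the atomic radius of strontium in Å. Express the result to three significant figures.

In an FCC lattice, atoms touch along the face diagonal, so √2·a = 4r.
r = √2·a/4 = 1.4142 × 6.08 / 4 = 2.15 Å.

2.15 Å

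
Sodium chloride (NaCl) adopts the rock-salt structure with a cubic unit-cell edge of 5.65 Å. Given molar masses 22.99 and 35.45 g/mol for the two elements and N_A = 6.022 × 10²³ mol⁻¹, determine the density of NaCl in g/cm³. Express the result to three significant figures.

The rock-salt structure contains Z = 4 formula units per cell; M(NaCl) = 22.99 + 35.45 = 58.44 g/mol.
a³ = (5.650 × 10^-8 cm)³ = 1.804 × 10^-22 cm³.
ρ = 4 × 58.44 / (6.022 × 10²³ × 1.804 × 10^-22) = 2.152 g/cm³.

2.15 g/cm³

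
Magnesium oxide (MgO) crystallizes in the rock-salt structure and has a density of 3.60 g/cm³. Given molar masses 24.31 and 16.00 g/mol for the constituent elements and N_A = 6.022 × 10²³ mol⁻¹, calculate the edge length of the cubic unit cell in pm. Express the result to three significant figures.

421 pm

M(MgO) = 40.31 g/mol; Z = 4 formula units per cell.
a³ = Z·M/(N_A·ρ) = 4 × 40.31 / (6.022 × 10²³ × 3.60) = 7.438 × 10^-23 cm³, so a = 4.205 × 10^-8 cm = 421 pm.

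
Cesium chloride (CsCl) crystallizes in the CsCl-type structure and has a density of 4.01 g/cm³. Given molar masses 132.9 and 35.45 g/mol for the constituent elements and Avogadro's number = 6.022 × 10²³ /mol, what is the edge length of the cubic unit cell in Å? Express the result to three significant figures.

M(CsCl) = 168.35 g/mol; Z = 1 formula unit per cell.
a³ = Z·M/(N_A·ρ) = 1 × 168.35 / (6.022 × 10²³ × 4.01) = 6.972 × 10^-23 cm³, so a = 4.116 × 10^-8 cm = 4.12 Å.

4.12 Å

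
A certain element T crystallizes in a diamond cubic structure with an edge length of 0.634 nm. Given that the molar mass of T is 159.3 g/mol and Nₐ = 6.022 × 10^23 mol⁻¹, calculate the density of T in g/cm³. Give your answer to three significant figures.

8.30 g/cm³

A diamond cubic unit cell contains Z = 8 atoms.
Cell volume: a³ = (0.634 nm)³ = (6.340 × 10^-8 cm)³ = 2.548 × 10^-22 cm³.
ρ = Z·M/(N_A·a³) = 8 × 159.3 / (6.022 × 10²³ × 2.548 × 10^-22) = 8.304 g/cm³.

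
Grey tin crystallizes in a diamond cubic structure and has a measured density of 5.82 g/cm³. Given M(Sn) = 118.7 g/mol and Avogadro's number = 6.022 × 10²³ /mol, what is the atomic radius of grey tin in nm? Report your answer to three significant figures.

For a diamond cubic cell (Z = 8), a³ = Z·M/(N_A·ρ) = 8 × 118.7 / (6.022 × 10²³ × 5.820) = 2.709 × 10^-22 cm³, so a = 6.471 × 10^-8 cm = 0.6471 nm.
Nearest neighbors lie along the body diagonal with √3·a = 8r, so r = 0.2165 × a = 0.140 nm.

0.140 nm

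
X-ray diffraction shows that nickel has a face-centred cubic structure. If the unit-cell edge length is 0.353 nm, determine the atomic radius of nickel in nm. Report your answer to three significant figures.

0.125 nm

In an FCC lattice, atoms touch along the face diagonal, so √2·a = 4r.
r = √2·a/4 = 1.4142 × 0.353 / 4 = 0.125 nm.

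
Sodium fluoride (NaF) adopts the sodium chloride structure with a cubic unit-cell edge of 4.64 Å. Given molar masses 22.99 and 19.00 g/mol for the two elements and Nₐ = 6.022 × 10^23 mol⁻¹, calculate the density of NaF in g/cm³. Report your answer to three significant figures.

2.79 g/cm³

The sodium chloride structure contains Z = 4 formula units per cell; M(NaF) = 22.99 + 19.00 = 41.99 g/mol.
a³ = (4.640 × 10^-8 cm)³ = 9.990 × 10^-23 cm³.
ρ = 4 × 41.99 / (6.022 × 10²³ × 9.990 × 10^-23) = 2.792 g/cm³.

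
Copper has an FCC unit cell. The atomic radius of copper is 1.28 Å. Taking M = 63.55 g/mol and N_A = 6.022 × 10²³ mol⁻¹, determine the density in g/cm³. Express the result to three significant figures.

In an FCC lattice, atoms touch along the face diagonal, so √2·a = 4r, giving a = 3.620 Å = 3.620 × 10^-8 cm.
With Z = 4, ρ = Z·M/(N_A·a³) = 4 × 63.55 / (6.022 × 10²³ × 4.745 × 10^-23) = 8.895 g/cm³.

8.90 g/cm³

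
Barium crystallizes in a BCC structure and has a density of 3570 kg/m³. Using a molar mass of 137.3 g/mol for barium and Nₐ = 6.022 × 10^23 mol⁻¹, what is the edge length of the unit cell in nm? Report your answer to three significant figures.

0.504 nm

With Z = 2 atoms per BCC cell, a³ = Z·M/(N_A·ρ) = 2 × 137.3 / (6.022 × 10²³ × 3.570 g/cm³) = 1.277 × 10^-22 cm³.
a = (1.277 × 10^-22)^(1/3) = 5.036 × 10^-8 cm = 0.504 nm.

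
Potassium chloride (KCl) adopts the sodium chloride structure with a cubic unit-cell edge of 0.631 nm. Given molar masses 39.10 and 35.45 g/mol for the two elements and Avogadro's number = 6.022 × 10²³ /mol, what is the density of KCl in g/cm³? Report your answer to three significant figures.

The sodium chloride structure contains Z = 4 formula units per cell; M(KCl) = 39.10 + 35.45 = 74.55 g/mol.
a³ = (6.310 × 10^-8 cm)³ = 2.512 × 10^-22 cm³.
ρ = 4 × 74.55 / (6.022 × 10²³ × 2.512 × 10^-22) = 1.971 g/cm³.

1.97 g/cm³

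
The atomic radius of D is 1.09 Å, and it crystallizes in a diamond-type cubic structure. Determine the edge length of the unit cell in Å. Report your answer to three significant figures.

5.03 Å

In a diamond cubic lattice, nearest neighbors lie along the body diagonal with √3·a = 8r.
a = 8r/√3 = 8 × 1.09 / 1.7321 = 5.03 Å.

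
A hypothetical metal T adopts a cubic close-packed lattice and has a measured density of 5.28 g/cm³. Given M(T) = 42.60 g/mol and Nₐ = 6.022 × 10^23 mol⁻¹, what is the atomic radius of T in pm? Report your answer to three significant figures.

133 pm

For an FCC cell (Z = 4), a³ = Z·M/(N_A·ρ) = 4 × 42.60 / (6.022 × 10²³ × 5.280) = 5.359 × 10^-23 cm³, so a = 3.770 × 10^-8 cm = 377.0 pm.
Atoms touch along the face diagonal, so √2·a = 4r, so r = 0.3536 × a = 133 pm.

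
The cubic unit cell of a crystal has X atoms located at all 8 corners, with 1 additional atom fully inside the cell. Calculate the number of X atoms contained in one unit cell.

Corner atoms are shared by 8 cells (1/8 each), interior atoms are unshared.
Net atoms = 8 × 1/8 + 1 = 1 + 1 = 2.

2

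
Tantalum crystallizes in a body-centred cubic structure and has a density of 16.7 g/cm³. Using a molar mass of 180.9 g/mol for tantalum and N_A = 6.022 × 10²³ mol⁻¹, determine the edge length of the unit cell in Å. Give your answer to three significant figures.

With Z = 2 atoms per BCC cell, a³ = Z·M/(N_A·ρ) = 2 × 180.9 / (6.022 × 10²³ × 16.70 g/cm³) = 3.598 × 10^-23 cm³.
a = (3.598 × 10^-23)^(1/3) = 3.301 × 10^-8 cm = 3.30 Å.

3.30 Å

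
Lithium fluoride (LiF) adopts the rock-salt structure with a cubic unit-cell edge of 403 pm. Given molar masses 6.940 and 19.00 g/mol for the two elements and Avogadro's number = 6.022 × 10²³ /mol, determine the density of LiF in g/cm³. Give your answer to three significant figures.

The rock-salt structure contains Z = 4 formula units per cell; M(LiF) = 6.940 + 19.00 = 25.94 g/mol.
a³ = (4.030 × 10^-8 cm)³ = 6.545 × 10^-23 cm³.
ρ = 4 × 25.94 / (6.022 × 10²³ × 6.545 × 10^-23) = 2.633 g/cm³.

2.63 g/cm³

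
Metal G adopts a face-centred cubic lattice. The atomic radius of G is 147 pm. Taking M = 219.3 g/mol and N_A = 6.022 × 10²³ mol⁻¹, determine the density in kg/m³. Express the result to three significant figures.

20300 kg/m³

In an FCC lattice, atoms touch along the face diagonal, so √2·a = 4r, giving a = 415.8 pm = 4.158 × 10^-8 cm.
With Z = 4, ρ = Z·M/(N_A·a³) = 4 × 219.3 / (6.022 × 10²³ × 7.188 × 10^-23) = 20.27 g/cm³ = 20300 kg/m³.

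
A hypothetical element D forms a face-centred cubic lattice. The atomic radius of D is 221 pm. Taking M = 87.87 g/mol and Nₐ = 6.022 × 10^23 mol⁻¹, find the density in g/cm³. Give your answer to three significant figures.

In an FCC lattice, atoms touch along the face diagonal, so √2·a = 4r, giving a = 625.1 pm = 6.251 × 10^-8 cm.
With Z = 4, ρ = Z·M/(N_A·a³) = 4 × 87.87 / (6.022 × 10²³ × 2.442 × 10^-22) = 2.390 g/cm³.

2.39 g/cm³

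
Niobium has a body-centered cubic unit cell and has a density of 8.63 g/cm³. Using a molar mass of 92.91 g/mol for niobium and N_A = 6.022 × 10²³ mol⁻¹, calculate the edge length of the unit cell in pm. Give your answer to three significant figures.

With Z = 2 atoms per BCC cell, a³ = Z·M/(N_A·ρ) = 2 × 92.91 / (6.022 × 10²³ × 8.630 g/cm³) = 3.576 × 10^-23 cm³.
a = (3.576 × 10^-23)^(1/3) = 3.294 × 10^-8 cm = 329 pm.

329 pm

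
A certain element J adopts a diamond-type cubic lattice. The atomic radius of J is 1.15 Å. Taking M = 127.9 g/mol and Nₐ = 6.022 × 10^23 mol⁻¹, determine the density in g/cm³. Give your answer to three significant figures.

In a diamond cubic lattice, nearest neighbors lie along the body diagonal with √3·a = 8r, giving a = 5.312 Å = 5.312 × 10^-8 cm.
With Z = 8, ρ = Z·M/(N_A·a³) = 8 × 127.9 / (6.022 × 10²³ × 1.499 × 10^-22) = 11.34 g/cm³.

11.3 g/cm³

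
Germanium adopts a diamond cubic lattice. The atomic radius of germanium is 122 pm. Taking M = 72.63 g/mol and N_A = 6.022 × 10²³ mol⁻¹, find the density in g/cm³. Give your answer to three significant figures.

In a diamond cubic lattice, nearest neighbors lie along the body diagonal with √3·a = 8r, giving a = 563.5 pm = 5.635 × 10^-8 cm.
With Z = 8, ρ = Z·M/(N_A·a³) = 8 × 72.63 / (6.022 × 10²³ × 1.789 × 10^-22) = 5.393 g/cm³.

5.39 g/cm³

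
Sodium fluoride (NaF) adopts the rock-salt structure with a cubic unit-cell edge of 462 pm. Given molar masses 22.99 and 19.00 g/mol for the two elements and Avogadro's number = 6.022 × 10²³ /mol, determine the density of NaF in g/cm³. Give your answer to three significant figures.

The rock-salt structure contains Z = 4 formula units per cell; M(NaF) = 22.99 + 19.00 = 41.99 g/mol.
a³ = (4.620 × 10^-8 cm)³ = 9.861 × 10^-23 cm³.
ρ = 4 × 41.99 / (6.022 × 10²³ × 9.861 × 10^-23) = 2.828 g/cm³.

2.83 g/cm³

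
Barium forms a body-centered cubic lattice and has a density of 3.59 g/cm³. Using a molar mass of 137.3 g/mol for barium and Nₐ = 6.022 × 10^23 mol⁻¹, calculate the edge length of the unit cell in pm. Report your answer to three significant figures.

503 pm

With Z = 2 atoms per BCC cell, a³ = Z·M/(N_A·ρ) = 2 × 137.3 / (6.022 × 10²³ × 3.590 g/cm³) = 1.270 × 10^-22 cm³.
a = (1.270 × 10^-22)^(1/3) = 5.027 × 10^-8 cm = 503 pm.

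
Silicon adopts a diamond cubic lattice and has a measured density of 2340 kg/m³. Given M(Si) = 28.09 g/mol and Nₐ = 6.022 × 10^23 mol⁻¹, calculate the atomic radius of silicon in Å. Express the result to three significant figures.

1.17 Å

For a diamond cubic cell (Z = 8), a³ = Z·M/(N_A·ρ) = 8 × 28.09 / (6.022 × 10²³ × 2.340) = 1.595 × 10^-22 cm³, so a = 5.423 × 10^-8 cm = 5.423 Å.
Nearest neighbors lie along the body diagonal with √3·a = 8r, so r = 0.2165 × a = 1.17 Å.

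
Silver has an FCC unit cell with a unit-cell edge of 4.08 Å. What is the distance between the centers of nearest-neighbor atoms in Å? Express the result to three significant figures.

2.88 Å

In an FCC structure, atoms touch along the face diagonal, so √2·a = 4r; the nearest-neighbor distance equals 2r = 0.7071·a.
d = 0.7071 × 4.08 = 2.88 Å.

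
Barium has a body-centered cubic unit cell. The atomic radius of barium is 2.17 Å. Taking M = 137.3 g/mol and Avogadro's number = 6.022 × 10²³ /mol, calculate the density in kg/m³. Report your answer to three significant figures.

3620 kg/m³

In a BCC lattice, atoms touch along the body diagonal, so √3·a = 4r, giving a = 5.011 Å = 5.011 × 10^-8 cm.
With Z = 2, ρ = Z·M/(N_A·a³) = 2 × 137.3 / (6.022 × 10²³ × 1.259 × 10^-22) = 3.623 g/cm³ = 3620 kg/m³.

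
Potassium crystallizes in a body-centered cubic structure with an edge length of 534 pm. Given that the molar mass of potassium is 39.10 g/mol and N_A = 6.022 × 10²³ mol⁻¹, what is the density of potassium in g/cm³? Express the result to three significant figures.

0.853 g/cm³

A BCC unit cell contains Z = 2 atoms.
Cell volume: a³ = (534 pm)³ = (5.340 × 10^-8 cm)³ = 1.523 × 10^-22 cm³.
ρ = Z·M/(N_A·a³) = 2 × 39.10 / (6.022 × 10²³ × 1.523 × 10^-22) = 0.8528 g/cm³.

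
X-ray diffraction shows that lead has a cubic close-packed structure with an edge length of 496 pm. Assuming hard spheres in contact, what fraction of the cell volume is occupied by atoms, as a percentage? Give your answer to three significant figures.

74.0%

In an FCC lattice atoms touch along the face diagonal, so √2·a = 4r, so r = 0.3536a = 175.4 pm.
Packing fraction = Z·(4/3)πr³ / a³ = 4 × (4/3)π × (175.4)³ / (496)³ = 0.7405 = 74.0%.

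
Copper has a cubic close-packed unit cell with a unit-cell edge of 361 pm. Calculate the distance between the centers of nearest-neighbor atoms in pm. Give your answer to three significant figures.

In an FCC structure, atoms touch along the face diagonal, so √2·a = 4r; the nearest-neighbor distance equals 2r = 0.7071·a.
d = 0.7071 × 361 = 255 pm.

255 pm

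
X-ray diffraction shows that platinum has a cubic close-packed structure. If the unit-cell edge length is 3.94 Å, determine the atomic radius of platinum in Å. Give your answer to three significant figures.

In an FCC lattice, atoms touch along the face diagonal, so √2·a = 4r.
r = √2·a/4 = 1.4142 × 3.94 / 4 = 1.39 Å.

1.39 Å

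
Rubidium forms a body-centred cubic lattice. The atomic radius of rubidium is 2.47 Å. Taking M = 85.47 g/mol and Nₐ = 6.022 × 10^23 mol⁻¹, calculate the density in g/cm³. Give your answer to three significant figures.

1.53 g/cm³

In a BCC lattice, atoms touch along the body diagonal, so √3·a = 4r, giving a = 5.704 Å = 5.704 × 10^-8 cm.
With Z = 2, ρ = Z·M/(N_A·a³) = 2 × 85.47 / (6.022 × 10²³ × 1.856 × 10^-22) = 1.529 g/cm³.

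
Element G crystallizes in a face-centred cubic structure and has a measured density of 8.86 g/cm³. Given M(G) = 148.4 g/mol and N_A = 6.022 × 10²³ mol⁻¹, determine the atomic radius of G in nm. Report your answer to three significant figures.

0.170 nm

For an FCC cell (Z = 4), a³ = Z·M/(N_A·ρ) = 4 × 148.4 / (6.022 × 10²³ × 8.860) = 1.113 × 10^-22 cm³, so a = 4.810 × 10^-8 cm = 0.4810 nm.
Atoms touch along the face diagonal, so √2·a = 4r, so r = 0.3536 × a = 0.170 nm.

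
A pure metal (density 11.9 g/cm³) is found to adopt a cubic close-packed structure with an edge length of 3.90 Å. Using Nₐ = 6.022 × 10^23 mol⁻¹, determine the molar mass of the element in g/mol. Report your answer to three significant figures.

An FCC cell has Z = 4 atoms; a = 3.900 × 10^-8 cm.
M = ρ·N_A·a³/Z = 11.9 × 6.022 × 10²³ × 5.932 × 10^-23 / 4 = 106 g/mol.

106 g/mol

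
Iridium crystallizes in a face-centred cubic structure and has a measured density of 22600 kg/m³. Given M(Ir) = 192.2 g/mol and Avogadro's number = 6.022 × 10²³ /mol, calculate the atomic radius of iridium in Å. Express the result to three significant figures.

For an FCC cell (Z = 4), a³ = Z·M/(N_A·ρ) = 4 × 192.2 / (6.022 × 10²³ × 22.60) = 5.649 × 10^-23 cm³, so a = 3.837 × 10^-8 cm = 3.837 Å.
Atoms touch along the face diagonal, so √2·a = 4r, so r = 0.3536 × a = 1.36 Å.

1.36 Å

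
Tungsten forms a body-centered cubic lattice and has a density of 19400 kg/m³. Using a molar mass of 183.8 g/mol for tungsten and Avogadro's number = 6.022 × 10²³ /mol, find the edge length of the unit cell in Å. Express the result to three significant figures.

With Z = 2 atoms per BCC cell, a³ = Z·M/(N_A·ρ) = 2 × 183.8 / (6.022 × 10²³ × 19.40 g/cm³) = 3.147 × 10^-23 cm³.
a = (3.147 × 10^-23)^(1/3) = 3.157 × 10^-8 cm = 3.16 Å.

3.16 Å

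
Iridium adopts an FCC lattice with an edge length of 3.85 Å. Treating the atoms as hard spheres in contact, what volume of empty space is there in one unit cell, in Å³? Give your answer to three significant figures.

In an FCC lattice atoms touch along the face diagonal, so √2·a = 4r, so r = 0.3536a = 1.361 Å.
V_cell = a³ = 57.07 Å³; V_atoms = 4 × (4/3)πr³ = 42.26 Å³.
Empty space = 57.07 − 42.26 = 14.8 Å³.

14.8 Å³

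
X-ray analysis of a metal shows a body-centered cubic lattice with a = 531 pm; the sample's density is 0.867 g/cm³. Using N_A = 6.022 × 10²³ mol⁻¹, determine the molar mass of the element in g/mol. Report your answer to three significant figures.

A BCC cell has Z = 2 atoms; a = 5.310 × 10^-8 cm.
M = ρ·N_A·a³/Z = 0.867 × 6.022 × 10²³ × 1.497 × 10^-22 / 2 = 39.1 g/mol.

39.1 g/mol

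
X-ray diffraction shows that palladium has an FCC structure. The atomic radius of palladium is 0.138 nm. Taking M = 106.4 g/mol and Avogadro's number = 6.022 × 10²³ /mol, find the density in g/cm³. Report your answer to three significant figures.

11.9 g/cm³

In an FCC lattice, atoms touch along the face diagonal, so √2·a = 4r, giving a = 0.3903 nm = 3.903 × 10^-8 cm.
With Z = 4, ρ = Z·M/(N_A·a³) = 4 × 106.4 / (6.022 × 10²³ × 5.947 × 10^-23) = 11.88 g/cm³.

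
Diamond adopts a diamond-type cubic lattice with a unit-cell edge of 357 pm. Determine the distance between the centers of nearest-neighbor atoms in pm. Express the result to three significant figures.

155 pm

In a diamond cubic structure, nearest neighbors lie along the body diagonal with √3·a = 8r; the nearest-neighbor distance equals 2r = 0.4330·a.
d = 0.4330 × 357 = 155 pm.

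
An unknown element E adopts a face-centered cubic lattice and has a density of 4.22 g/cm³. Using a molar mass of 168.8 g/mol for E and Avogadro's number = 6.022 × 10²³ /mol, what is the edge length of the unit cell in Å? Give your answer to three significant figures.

6.43 Å

With Z = 4 atoms per FCC cell, a³ = Z·M/(N_A·ρ) = 4 × 168.8 / (6.022 × 10²³ × 4.220 g/cm³) = 2.657 × 10^-22 cm³.
a = (2.657 × 10^-22)^(1/3) = 6.429 × 10^-8 cm = 6.43 Å.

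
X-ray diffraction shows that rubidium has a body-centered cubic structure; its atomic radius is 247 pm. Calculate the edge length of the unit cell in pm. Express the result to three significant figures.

In a BCC lattice, atoms touch along the body diagonal, so √3·a = 4r.
a = 4r/√3 = 4 × 247 / 1.7321 = 570 pm.

570 pm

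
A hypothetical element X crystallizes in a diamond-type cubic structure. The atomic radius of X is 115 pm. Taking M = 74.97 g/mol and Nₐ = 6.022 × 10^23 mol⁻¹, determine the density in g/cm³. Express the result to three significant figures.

6.65 g/cm³

In a diamond cubic lattice, nearest neighbors lie along the body diagonal with √3·a = 8r, giving a = 531.2 pm = 5.312 × 10^-8 cm.
With Z = 8, ρ = Z·M/(N_A·a³) = 8 × 74.97 / (6.022 × 10²³ × 1.499 × 10^-22) = 6.646 g/cm³.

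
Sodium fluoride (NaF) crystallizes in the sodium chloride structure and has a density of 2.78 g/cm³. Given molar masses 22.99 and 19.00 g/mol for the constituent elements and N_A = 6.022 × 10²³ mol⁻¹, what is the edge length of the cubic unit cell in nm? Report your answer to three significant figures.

M(NaF) = 41.99 g/mol; Z = 4 formula units per cell.
a³ = Z·M/(N_A·ρ) = 4 × 41.99 / (6.022 × 10²³ × 2.78) = 1.003 × 10^-22 cm³, so a = 4.647 × 10^-8 cm = 0.465 nm.

0.465 nm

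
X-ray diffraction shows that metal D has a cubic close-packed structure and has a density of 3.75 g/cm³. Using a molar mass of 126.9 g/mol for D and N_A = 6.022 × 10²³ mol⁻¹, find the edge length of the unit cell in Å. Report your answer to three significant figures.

6.08 Å

With Z = 4 atoms per FCC cell, a³ = Z·M/(N_A·ρ) = 4 × 126.9 / (6.022 × 10²³ × 3.750 g/cm³) = 2.248 × 10^-22 cm³.
a = (2.248 × 10^-22)^(1/3) = 6.080 × 10^-8 cm = 6.08 Å.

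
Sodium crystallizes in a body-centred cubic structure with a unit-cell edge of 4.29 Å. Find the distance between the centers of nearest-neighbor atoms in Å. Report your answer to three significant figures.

In a BCC structure, atoms touch along the body diagonal, so √3·a = 4r; the nearest-neighbor distance equals 2r = 0.8660·a.
d = 0.8660 × 4.29 = 3.72 Å.

3.72 Å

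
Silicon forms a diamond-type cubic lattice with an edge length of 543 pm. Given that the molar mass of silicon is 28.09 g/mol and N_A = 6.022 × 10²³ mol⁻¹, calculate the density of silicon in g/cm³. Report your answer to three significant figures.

2.33 g/cm³

A diamond cubic unit cell contains Z = 8 atoms.
Cell volume: a³ = (543 pm)³ = (5.430 × 10^-8 cm)³ = 1.601 × 10^-22 cm³.
ρ = Z·M/(N_A·a³) = 8 × 28.09 / (6.022 × 10²³ × 1.601 × 10^-22) = 2.331 g/cm³.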